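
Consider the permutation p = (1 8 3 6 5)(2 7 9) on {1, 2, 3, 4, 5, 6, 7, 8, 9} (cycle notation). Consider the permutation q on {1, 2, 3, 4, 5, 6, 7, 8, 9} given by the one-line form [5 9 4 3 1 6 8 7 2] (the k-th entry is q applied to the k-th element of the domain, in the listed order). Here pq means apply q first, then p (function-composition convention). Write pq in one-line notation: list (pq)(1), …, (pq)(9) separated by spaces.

Chase each element through q then p: 1 → 5 → 1; 2 → 9 → 2; 3 → 4 → 4; 4 → 3 → 6; 5 → 1 → 8; 6 → 6 → 5; 7 → 8 → 3; 8 → 7 → 9; 9 → 2 → 7.
So pq in one-line form is 1 2 4 6 8 5 3 9 7.

1 2 4 6 8 5 3 9 7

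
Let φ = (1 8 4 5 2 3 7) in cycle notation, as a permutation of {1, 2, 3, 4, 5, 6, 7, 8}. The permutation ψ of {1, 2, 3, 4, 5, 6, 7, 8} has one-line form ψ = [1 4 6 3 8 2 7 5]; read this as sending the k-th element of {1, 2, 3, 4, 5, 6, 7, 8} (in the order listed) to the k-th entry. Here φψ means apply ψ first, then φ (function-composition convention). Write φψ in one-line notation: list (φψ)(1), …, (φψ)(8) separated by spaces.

8 5 6 7 4 3 1 2

Chase each element through ψ then φ: 1 → 1 → 8; 2 → 4 → 5; 3 → 6 → 6; 4 → 3 → 7; 5 → 8 → 4; 6 → 2 → 3; 7 → 7 → 1; 8 → 5 → 2.
Collecting the images, φψ = [8 5 6 7 4 3 1 2].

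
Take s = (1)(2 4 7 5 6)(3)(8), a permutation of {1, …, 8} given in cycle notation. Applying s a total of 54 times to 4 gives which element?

2

4 lies in the 5-cycle (2 4 7 5 6).
Powers repeat with period 5 on this cycle, and 54 mod 5 = 4, so s^54(4) = s^4(4).
Advancing 4 steps from 4: 4 → 7 → 5 → 6 → 2.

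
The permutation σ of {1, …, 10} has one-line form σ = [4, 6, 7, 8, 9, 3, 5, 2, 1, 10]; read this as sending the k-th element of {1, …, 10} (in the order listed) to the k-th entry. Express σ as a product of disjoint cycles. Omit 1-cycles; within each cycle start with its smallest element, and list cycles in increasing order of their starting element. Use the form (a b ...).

(1 4 8 2 6 3 7 5 9)

Start at 1 and follow images: 1 → 4 → 8 → 2 → 6 → 3 → 7 → 5 → 9 → 1, giving the cycle (1 4 8 2 6 3 7 5 9).
Repeating from the next unused element and collecting all non-trivial cycles gives (1 4 8 2 6 3 7 5 9).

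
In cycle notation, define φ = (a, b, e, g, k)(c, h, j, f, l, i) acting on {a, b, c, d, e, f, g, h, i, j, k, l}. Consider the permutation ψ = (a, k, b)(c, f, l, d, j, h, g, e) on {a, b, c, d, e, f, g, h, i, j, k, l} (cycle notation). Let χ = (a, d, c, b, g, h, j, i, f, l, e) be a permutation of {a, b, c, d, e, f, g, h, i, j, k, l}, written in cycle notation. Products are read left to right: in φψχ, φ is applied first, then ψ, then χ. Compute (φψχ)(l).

f

(φψχ)(l) = χ(ψ(φ(l))). φ(l) = i, then ψ(i) = i, then χ(i) = f, so the result is f.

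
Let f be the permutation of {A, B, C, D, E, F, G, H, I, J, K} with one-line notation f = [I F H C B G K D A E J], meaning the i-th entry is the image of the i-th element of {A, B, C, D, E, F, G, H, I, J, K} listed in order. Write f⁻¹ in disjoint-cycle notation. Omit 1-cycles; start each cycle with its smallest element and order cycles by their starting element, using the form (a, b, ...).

The cycle decomposition of f is (A, I)(B, F, G, K, J, E)(C, H, D).
Reversing each cycle (and rotating so the smallest element leads) gives f⁻¹ = (A, I)(B, E, J, K, G, F)(C, D, H).

(A, I)(B, E, J, K, G, F)(C, D, H)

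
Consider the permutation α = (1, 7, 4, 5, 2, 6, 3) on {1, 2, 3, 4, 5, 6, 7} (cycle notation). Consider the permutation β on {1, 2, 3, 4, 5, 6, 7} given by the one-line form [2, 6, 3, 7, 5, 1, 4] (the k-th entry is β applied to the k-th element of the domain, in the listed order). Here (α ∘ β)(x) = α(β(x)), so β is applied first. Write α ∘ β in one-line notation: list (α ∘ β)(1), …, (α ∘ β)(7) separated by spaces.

Chase each element through β then α: 1 → 2 → 6; 2 → 6 → 3; 3 → 3 → 1; 4 → 7 → 4; 5 → 5 → 2; 6 → 1 → 7; 7 → 4 → 5.
So α ∘ β in one-line form is 6 3 1 4 2 7 5.

6 3 1 4 2 7 5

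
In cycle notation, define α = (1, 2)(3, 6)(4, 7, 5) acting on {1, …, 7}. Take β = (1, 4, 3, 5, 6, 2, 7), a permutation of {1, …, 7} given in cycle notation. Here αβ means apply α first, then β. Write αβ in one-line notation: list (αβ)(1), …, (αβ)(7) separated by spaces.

7 4 2 1 3 5 6

For each element, apply α then β: 1 → 2 → 7; 2 → 1 → 4; 3 → 6 → 2; 4 → 7 → 1; 5 → 4 → 3; 6 → 3 → 5; 7 → 5 → 6.
Collecting the images, αβ = [7 4 2 1 3 5 6].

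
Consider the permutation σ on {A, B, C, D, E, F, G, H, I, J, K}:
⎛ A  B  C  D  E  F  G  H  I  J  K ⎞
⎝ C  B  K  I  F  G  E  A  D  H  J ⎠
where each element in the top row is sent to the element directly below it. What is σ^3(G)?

Tracing G → E → … returns to G after 3 steps, so G lies in a 3-cycle (E F G).
Powers repeat with period 3 on this cycle, and 3 mod 3 = 0, so σ^3(G) = σ^0(G).
So σ^3(G) = G.

G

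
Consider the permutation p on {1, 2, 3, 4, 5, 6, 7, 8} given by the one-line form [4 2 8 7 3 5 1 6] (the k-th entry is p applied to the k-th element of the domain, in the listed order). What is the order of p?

Decomposing into disjoint cycles gives cycle lengths 4, 3, 1.
The order is lcm(4, 3) = 12.

12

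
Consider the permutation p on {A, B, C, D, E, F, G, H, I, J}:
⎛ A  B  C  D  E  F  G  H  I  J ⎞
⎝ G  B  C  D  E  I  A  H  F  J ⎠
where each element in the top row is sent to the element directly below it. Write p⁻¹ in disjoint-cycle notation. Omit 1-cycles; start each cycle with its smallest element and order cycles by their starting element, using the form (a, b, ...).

First write p in disjoint cycles: (A, G)(F, I).
Reversing each cycle (and rotating so the smallest element leads) gives p⁻¹ = (A, G)(F, I).

(A, G)(F, I)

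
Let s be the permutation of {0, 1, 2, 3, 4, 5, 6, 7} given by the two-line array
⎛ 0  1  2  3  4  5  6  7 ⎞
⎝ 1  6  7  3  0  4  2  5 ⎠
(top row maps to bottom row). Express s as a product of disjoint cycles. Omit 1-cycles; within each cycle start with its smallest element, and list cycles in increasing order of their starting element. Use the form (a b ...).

(0 1 6 2 7 5 4)

Start at 0 and follow images: 0 → 1 → 6 → 2 → 7 → 5 → 4 → 0, giving the cycle (0 1 6 2 7 5 4).
Continuing from each remaining unvisited element yields (0 1 6 2 7 5 4).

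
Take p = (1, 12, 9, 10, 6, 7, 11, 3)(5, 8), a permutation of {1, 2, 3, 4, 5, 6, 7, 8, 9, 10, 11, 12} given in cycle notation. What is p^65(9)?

10

9 lies in the 8-cycle (1, 12, 9, 10, 6, 7, 11, 3).
Since the cycle has length 8, p^65 acts on it the same as p^1 (65 mod 8 = 1).
Advancing 1 step from 9: 9 → 10.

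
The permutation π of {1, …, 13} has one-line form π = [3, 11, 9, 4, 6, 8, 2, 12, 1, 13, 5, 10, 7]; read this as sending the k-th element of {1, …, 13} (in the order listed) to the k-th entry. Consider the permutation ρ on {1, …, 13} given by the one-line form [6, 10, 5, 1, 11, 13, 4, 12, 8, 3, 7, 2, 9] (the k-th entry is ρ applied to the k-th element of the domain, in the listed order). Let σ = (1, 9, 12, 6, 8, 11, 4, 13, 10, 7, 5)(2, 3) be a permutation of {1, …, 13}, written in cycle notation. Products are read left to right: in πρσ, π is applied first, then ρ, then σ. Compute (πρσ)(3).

11

Chase 3: π(3) = 9; ρ(9) = 8; σ(8) = 11. Hence (πρσ)(3) = 11.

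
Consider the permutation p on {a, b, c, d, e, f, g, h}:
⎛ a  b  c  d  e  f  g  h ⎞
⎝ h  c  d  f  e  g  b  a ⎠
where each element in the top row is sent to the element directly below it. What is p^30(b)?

b

Tracing b → c → … returns to b after 5 steps, so b lies in a 5-cycle (b, c, d, f, g).
On a 5-cycle, p^5 is the identity, so p^30 = p^0 there (30 ≡ 0 mod 5).
So p^30(b) = b.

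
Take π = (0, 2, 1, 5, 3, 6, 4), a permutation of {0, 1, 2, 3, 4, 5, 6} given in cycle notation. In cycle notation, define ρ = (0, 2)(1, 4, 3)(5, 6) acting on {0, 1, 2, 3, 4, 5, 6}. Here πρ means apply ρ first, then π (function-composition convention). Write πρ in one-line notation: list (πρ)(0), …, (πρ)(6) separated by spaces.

(πρ)(x) = π(ρ(x)). Computing each image: π(ρ(0)) = π(2) = 1, π(ρ(1)) = π(4) = 0, π(ρ(2)) = π(0) = 2, π(ρ(3)) = π(1) = 5, π(ρ(4)) = π(3) = 6, π(ρ(5)) = π(6) = 4, π(ρ(6)) = π(5) = 3.
Hence πρ = [1 0 2 5 6 4 3].

1 0 2 5 6 4 3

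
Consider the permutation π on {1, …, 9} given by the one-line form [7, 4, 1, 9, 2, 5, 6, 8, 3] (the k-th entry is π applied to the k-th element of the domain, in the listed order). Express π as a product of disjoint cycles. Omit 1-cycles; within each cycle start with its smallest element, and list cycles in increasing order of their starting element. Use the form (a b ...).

(1 7 6 5 2 4 9 3)

Iterating π from 1 gives 1 → 7 → 6 → 5 → 2 → 4 → 9 → 3 → 1; that is the 8-cycle (1 7 6 5 2 4 9 3).
Continuing from each remaining unvisited element yields (1 7 6 5 2 4 9 3).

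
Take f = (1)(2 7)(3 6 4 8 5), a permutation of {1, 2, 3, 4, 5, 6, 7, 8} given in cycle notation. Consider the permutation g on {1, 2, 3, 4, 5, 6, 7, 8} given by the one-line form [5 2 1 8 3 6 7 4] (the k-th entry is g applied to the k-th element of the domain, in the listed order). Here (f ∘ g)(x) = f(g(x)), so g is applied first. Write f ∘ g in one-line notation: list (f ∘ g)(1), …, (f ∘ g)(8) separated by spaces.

3 7 1 5 6 4 2 8

Chase each element through g then f: 1 → 5 → 3; 2 → 2 → 7; 3 → 1 → 1; 4 → 8 → 5; 5 → 3 → 6; 6 → 6 → 4; 7 → 7 → 2; 8 → 4 → 8.
Collecting the images, f ∘ g = [3 7 1 5 6 4 2 8].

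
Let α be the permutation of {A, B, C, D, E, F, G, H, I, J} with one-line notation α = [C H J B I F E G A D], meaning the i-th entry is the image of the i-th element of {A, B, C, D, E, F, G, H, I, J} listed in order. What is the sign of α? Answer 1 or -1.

1

In disjoint-cycle form the cycle lengths are 9, 1.
A cycle of length ℓ contributes ℓ−1 transpositions, so α is a product of 8 transpositions — even.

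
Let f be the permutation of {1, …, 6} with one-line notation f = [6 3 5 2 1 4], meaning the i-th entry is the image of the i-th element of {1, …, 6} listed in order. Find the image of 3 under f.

5

3 is element number 3 of the domain, and entry number 3 of the one-line form is 5, so f(3) = 5.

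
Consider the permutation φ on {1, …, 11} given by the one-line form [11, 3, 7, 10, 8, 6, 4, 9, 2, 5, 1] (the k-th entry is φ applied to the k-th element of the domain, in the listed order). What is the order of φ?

8

Writing φ as disjoint cycles, the cycle lengths are 8, 2, 1.
The order of φ is the least common multiple of its cycle lengths: lcm(8, 2) = 8.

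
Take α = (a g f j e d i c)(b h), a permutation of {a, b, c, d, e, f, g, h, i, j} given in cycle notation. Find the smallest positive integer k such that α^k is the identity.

The cycle type of α is (8, 2).
Since disjoint cycles commute, ord(α) = lcm(8, 2) = 8.

8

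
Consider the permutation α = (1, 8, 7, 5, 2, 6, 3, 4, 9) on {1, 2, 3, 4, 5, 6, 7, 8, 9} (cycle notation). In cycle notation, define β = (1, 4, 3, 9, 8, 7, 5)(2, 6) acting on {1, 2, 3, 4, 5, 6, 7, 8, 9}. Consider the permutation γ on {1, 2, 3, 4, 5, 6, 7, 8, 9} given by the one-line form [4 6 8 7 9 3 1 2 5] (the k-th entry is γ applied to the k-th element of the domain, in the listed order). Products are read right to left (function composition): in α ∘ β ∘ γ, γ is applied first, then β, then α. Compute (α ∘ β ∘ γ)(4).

Apply the permutations in order: γ(4) = 7, then β(7) = 5, then α(5) = 2. So (α ∘ β ∘ γ)(4) = 2.

2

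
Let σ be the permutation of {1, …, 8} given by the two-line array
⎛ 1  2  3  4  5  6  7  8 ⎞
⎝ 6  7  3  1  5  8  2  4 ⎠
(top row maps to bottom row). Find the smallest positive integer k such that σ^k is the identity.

4

Writing σ as disjoint cycles, the cycle lengths are 4, 2, 1, 1.
The order of σ is the least common multiple of its cycle lengths: lcm(4, 2) = 4.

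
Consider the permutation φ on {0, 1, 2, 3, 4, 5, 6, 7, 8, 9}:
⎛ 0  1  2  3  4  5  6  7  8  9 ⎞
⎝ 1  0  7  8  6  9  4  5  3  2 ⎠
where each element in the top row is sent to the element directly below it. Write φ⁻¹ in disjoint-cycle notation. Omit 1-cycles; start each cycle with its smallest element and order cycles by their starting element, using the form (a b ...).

First write φ in disjoint cycles: (0 1)(2 7 5 9)(3 8)(4 6).
Reversing each cycle (and rotating so the smallest element leads) gives φ⁻¹ = (0 1)(2 9 5 7)(3 8)(4 6).

(0 1)(2 9 5 7)(3 8)(4 6)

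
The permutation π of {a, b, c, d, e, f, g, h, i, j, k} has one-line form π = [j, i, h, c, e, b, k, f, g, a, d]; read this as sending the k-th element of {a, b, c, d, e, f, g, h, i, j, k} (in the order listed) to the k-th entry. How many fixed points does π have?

The fixed points (elements with π(x) = x) are {e}, so there is 1.

1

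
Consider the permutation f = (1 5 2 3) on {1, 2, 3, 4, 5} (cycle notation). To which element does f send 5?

Within (1 5 2 3), 5 ↦ 2.

2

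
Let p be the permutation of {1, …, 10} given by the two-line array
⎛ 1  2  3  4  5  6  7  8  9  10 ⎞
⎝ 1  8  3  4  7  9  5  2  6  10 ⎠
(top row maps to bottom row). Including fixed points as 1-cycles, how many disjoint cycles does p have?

7

The cycle decomposition is (1)(2, 8)(3)(4)(5, 7)(6, 9)(10), which has 7 cycles (counting 1-cycles).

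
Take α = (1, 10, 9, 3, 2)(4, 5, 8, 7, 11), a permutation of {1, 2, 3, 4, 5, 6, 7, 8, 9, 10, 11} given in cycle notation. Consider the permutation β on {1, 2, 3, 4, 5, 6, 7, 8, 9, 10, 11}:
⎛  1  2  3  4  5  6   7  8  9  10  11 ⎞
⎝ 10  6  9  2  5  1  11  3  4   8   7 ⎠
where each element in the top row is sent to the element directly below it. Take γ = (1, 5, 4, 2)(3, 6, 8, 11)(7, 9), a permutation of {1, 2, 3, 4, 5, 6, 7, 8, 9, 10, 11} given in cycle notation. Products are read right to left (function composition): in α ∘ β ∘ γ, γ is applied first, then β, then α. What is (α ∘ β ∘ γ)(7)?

5

(α ∘ β ∘ γ)(7) = α(β(γ(7))). γ(7) = 9, then β(9) = 4, then α(4) = 5, so the result is 5.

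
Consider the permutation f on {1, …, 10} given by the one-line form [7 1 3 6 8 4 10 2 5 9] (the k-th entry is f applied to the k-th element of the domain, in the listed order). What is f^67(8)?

10

Tracing 8 → 2 → … returns to 8 after 7 steps, so 8 lies in a 7-cycle (1, 7, 10, 9, 5, 8, 2).
Since the cycle has length 7, f^67 acts on it the same as f^4 (67 mod 7 = 4).
Advancing 4 steps from 8: 8 → 2 → 1 → 7 → 10.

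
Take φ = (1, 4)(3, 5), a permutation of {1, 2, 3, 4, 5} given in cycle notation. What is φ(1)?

4

1 appears in (1, 4); the next entry (wrapping around) is 4.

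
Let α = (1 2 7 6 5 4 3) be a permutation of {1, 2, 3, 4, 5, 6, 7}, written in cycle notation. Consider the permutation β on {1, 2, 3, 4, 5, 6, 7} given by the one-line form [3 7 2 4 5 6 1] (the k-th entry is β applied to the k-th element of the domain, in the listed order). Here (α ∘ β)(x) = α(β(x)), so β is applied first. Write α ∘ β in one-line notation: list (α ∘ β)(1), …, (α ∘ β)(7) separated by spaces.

(α ∘ β)(x) = α(β(x)). Computing each image: α(β(1)) = α(3) = 1, α(β(2)) = α(7) = 6, α(β(3)) = α(2) = 7, α(β(4)) = α(4) = 3, α(β(5)) = α(5) = 4, α(β(6)) = α(6) = 5, α(β(7)) = α(1) = 2.
Hence α ∘ β = [1 6 7 3 4 5 2].

1 6 7 3 4 5 2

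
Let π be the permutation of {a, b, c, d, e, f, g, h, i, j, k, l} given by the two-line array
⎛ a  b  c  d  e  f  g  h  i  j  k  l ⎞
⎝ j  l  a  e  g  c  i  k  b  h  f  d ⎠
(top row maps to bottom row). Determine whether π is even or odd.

In disjoint-cycle form the cycle lengths are 6, 6.
A cycle is odd iff its length is even; π has 2 even-length cycles, so sgn(π) = (−1)^2 and π is even.

even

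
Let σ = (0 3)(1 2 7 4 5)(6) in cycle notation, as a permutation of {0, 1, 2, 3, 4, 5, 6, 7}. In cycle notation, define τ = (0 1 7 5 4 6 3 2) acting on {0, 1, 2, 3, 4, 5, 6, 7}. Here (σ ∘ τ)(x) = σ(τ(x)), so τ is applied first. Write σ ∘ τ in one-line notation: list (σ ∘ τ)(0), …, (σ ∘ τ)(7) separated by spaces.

(σ ∘ τ)(x) = σ(τ(x)). Computing each image: σ(τ(0)) = σ(1) = 2, σ(τ(1)) = σ(7) = 4, σ(τ(2)) = σ(0) = 3, σ(τ(3)) = σ(2) = 7, σ(τ(4)) = σ(6) = 6, σ(τ(5)) = σ(4) = 5, σ(τ(6)) = σ(3) = 0, σ(τ(7)) = σ(5) = 1.
Hence σ ∘ τ = [2 4 3 7 6 5 0 1].

2 4 3 7 6 5 0 1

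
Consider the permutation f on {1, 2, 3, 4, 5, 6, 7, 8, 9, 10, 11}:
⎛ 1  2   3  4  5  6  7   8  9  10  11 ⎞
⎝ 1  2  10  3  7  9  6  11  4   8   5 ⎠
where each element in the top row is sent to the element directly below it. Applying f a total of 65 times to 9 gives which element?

Tracing 9 → 4 → … returns to 9 after 9 steps, so 9 lies in a 9-cycle (3 10 8 11 5 7 6 9 4).
On a 9-cycle, f^9 is the identity, so f^65 = f^2 there (65 ≡ 2 mod 9).
Stepping 2 places around the cycle: 9 → 4 → 3.

3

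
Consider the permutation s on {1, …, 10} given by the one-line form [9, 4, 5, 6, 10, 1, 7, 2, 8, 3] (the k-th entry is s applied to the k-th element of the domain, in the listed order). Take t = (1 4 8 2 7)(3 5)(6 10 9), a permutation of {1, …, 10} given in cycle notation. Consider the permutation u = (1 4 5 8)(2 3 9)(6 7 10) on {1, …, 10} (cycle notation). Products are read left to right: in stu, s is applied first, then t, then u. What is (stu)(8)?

(stu)(8) = u(t(s(8))). s(8) = 2, then t(2) = 7, then u(7) = 10, so the result is 10.

10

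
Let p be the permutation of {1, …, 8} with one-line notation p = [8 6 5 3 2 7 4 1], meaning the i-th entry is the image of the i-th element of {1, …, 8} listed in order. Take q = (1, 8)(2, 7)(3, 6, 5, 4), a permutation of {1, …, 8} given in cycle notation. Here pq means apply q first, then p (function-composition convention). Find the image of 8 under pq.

(pq)(8) = p(q(8)). q(8) = 1, then p(1) = 8. So (pq)(8) = 8.

8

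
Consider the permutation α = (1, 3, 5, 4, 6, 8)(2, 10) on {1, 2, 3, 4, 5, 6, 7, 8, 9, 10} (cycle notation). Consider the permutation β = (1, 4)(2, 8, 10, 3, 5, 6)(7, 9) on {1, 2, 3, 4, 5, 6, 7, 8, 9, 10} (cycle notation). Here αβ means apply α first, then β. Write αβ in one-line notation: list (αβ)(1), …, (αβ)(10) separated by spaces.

For each element, apply α then β: 1 → 3 → 5; 2 → 10 → 3; 3 → 5 → 6; 4 → 6 → 2; 5 → 4 → 1; 6 → 8 → 10; 7 → 7 → 9; 8 → 1 → 4; 9 → 9 → 7; 10 → 2 → 8.
So αβ in one-line form is 5 3 6 2 1 10 9 4 7 8.

5 3 6 2 1 10 9 4 7 8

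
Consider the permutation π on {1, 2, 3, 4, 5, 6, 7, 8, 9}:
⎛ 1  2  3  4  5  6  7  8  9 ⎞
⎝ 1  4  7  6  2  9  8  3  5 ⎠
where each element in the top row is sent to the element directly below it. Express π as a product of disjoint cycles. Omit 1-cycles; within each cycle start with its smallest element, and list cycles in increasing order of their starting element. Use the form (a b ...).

Iterating π from 2 gives 2 → 4 → 6 → 9 → 5 → 2; that is the 5-cycle (2 4 6 9 5).
Continuing from each remaining unvisited element yields (2 4 6 9 5)(3 7 8).

(2 4 6 9 5)(3 7 8)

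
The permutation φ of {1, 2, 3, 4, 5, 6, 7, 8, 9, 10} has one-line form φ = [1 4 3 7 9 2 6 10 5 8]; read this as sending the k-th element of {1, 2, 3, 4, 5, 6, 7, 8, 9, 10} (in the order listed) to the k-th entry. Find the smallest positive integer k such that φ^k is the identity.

4

Writing φ as disjoint cycles, the cycle lengths are 4, 2, 2, 1, 1.
Since disjoint cycles commute, ord(φ) = lcm(4, 2, 2) = 4.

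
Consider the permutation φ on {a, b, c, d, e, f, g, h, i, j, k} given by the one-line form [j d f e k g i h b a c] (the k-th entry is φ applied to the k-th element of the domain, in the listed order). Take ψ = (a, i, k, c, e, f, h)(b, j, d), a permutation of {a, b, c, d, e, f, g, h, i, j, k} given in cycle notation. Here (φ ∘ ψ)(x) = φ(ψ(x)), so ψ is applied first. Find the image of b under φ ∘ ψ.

First apply ψ: ψ(b) = j, then φ(j) = a. Thus (φ ∘ ψ)(b) = a.

a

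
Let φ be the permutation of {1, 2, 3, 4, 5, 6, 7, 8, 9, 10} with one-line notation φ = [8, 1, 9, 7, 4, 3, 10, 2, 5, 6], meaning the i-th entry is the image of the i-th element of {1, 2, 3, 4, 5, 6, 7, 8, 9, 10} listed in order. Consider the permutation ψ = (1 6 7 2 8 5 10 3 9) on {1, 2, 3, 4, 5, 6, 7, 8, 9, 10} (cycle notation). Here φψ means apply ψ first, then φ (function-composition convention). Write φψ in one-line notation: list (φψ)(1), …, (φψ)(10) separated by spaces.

Chase each element through ψ then φ: 1 → 6 → 3; 2 → 8 → 2; 3 → 9 → 5; 4 → 4 → 7; 5 → 10 → 6; 6 → 7 → 10; 7 → 2 → 1; 8 → 5 → 4; 9 → 1 → 8; 10 → 3 → 9.
Collecting the images, φψ = [3 2 5 7 6 10 1 4 8 9].

3 2 5 7 6 10 1 4 8 9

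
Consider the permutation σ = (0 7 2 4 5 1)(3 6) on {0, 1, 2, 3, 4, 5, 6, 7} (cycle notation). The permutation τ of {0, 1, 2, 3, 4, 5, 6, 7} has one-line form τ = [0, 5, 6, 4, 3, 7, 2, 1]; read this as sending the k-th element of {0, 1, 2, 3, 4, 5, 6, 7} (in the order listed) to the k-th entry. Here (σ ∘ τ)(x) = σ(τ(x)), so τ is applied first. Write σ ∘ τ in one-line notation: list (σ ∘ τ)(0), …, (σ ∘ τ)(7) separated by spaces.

7 1 3 5 6 2 4 0

(σ ∘ τ)(x) = σ(τ(x)). Computing each image: σ(τ(0)) = σ(0) = 7, σ(τ(1)) = σ(5) = 1, σ(τ(2)) = σ(6) = 3, σ(τ(3)) = σ(4) = 5, σ(τ(4)) = σ(3) = 6, σ(τ(5)) = σ(7) = 2, σ(τ(6)) = σ(2) = 4, σ(τ(7)) = σ(1) = 0.
Hence σ ∘ τ = [7 1 3 5 6 2 4 0].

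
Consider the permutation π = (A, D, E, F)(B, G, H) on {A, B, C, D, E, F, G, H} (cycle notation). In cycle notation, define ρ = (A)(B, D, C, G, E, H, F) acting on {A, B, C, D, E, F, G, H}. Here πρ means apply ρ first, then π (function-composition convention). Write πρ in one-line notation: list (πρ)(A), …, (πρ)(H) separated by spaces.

D E H C B G F A

(πρ)(x) = π(ρ(x)). Computing each image: π(ρ(A)) = π(A) = D, π(ρ(B)) = π(D) = E, π(ρ(C)) = π(G) = H, π(ρ(D)) = π(C) = C, π(ρ(E)) = π(H) = B, π(ρ(F)) = π(B) = G, π(ρ(G)) = π(E) = F, π(ρ(H)) = π(F) = A.
Hence πρ = [D E H C B G F A].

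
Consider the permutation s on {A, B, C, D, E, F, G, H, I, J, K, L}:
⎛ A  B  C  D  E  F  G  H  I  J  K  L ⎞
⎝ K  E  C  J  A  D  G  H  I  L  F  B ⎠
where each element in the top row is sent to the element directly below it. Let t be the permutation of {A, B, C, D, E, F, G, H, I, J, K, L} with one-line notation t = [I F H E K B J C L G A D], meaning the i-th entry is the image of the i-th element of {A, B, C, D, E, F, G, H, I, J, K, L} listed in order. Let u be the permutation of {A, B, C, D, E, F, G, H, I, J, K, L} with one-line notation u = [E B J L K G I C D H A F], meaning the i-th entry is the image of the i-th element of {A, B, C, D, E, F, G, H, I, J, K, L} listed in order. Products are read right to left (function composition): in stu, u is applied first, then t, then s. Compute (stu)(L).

(stu)(L) = s(t(u(L))). u(L) = F, then t(F) = B, then s(B) = E, so the result is E.

E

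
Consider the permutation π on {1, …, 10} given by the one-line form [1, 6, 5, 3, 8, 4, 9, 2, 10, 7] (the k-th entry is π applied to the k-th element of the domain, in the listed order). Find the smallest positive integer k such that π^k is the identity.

6

Decomposing into disjoint cycles gives cycle lengths 6, 3, 1.
Since disjoint cycles commute, ord(π) = lcm(6, 3) = 6.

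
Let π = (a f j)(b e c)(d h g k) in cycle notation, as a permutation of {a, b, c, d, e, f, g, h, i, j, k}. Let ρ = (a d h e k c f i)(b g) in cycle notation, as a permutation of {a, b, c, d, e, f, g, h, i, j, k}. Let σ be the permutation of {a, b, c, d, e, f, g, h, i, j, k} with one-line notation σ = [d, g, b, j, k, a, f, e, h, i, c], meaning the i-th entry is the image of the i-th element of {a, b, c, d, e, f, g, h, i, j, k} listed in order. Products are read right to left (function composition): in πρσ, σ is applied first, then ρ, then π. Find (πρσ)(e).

Chase e: σ(e) = k; ρ(k) = c; π(c) = b. Hence (πρσ)(e) = b.

b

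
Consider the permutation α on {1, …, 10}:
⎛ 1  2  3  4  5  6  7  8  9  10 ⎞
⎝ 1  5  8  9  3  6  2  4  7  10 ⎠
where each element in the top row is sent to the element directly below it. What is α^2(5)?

Tracing 5 → 3 → … returns to 5 after 7 steps, so 5 lies in a 7-cycle (2 5 3 8 4 9 7).
Advancing 2 steps from 5: 5 → 3 → 8.

8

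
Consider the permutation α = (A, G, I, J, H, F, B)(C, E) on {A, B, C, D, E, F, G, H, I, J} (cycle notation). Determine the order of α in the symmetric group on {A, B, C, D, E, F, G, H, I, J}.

The disjoint cycles have lengths 7, 2, 1.
Since disjoint cycles commute, ord(α) = lcm(7, 2) = 14.

14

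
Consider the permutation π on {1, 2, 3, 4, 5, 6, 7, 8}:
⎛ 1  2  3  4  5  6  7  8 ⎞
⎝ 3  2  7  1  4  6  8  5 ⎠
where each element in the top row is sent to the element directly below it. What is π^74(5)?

1

Tracing 5 → 4 → … returns to 5 after 6 steps, so 5 lies in a 6-cycle (1 3 7 8 5 4).
On a 6-cycle, π^6 is the identity, so π^74 = π^2 there (74 ≡ 2 mod 6).
Advancing 2 steps from 5: 5 → 4 → 1.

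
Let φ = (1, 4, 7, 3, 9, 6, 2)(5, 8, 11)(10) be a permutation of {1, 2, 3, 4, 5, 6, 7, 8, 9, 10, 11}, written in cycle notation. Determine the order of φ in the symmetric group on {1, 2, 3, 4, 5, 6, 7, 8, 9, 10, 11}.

The cycle type of φ is (7, 3, 1).
The order is lcm(7, 3) = 21.

21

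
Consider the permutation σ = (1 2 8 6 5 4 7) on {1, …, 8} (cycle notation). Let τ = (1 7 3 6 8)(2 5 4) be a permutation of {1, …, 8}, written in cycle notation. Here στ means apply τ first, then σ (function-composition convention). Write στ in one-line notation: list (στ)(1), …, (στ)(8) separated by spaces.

1 4 5 8 7 6 3 2

(στ)(x) = σ(τ(x)). Computing each image: σ(τ(1)) = σ(7) = 1, σ(τ(2)) = σ(5) = 4, σ(τ(3)) = σ(6) = 5, σ(τ(4)) = σ(2) = 8, σ(τ(5)) = σ(4) = 7, σ(τ(6)) = σ(8) = 6, σ(τ(7)) = σ(3) = 3, σ(τ(8)) = σ(1) = 2.
Hence στ = [1 4 5 8 7 6 3 2].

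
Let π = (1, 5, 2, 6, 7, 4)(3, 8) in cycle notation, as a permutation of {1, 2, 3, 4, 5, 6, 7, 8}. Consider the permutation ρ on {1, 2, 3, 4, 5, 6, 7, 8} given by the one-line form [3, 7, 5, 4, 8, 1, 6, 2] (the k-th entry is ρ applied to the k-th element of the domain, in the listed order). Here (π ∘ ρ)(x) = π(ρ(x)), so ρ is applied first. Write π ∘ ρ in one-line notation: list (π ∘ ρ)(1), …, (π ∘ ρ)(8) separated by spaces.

Chase each element through ρ then π: 1 → 3 → 8; 2 → 7 → 4; 3 → 5 → 2; 4 → 4 → 1; 5 → 8 → 3; 6 → 1 → 5; 7 → 6 → 7; 8 → 2 → 6.
So π ∘ ρ in one-line form is 8 4 2 1 3 5 7 6.

8 4 2 1 3 5 7 6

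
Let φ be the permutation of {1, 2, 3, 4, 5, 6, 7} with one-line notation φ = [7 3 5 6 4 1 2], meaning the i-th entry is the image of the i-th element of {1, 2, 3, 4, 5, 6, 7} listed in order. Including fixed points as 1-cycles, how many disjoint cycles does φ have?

The cycle decomposition is (1, 7, 2, 3, 5, 4, 6), which has 1 cycle (counting 1-cycles).

1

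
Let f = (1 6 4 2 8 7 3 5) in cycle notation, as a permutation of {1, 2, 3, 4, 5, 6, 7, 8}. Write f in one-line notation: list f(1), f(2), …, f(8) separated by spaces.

Reading each image from the cycles: 1→6, 2→8, 3→5, 4→2, 5→1, 6→4, 7→3, 8→7.
Listing these in domain order gives 6 8 5 2 1 4 3 7.

6 8 5 2 1 4 3 7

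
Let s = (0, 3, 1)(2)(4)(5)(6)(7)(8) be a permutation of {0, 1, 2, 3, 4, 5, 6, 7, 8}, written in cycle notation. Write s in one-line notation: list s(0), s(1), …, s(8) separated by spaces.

Image by image: 0↦3, 1↦0, 2↦2, 3↦1, 4↦4, 5↦5, 6↦6, 7↦7, 8↦8.
Listing these in domain order gives 3 0 2 1 4 5 6 7 8.

3 0 2 1 4 5 6 7 8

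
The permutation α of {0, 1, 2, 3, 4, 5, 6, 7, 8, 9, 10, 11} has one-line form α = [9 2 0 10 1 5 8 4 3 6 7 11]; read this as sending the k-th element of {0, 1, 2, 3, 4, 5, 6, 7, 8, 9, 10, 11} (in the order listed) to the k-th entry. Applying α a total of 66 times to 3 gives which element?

Tracing 3 → 10 → … returns to 3 after 10 steps, so 3 lies in a 10-cycle (0 9 6 8 3 10 7 4 1 2).
Since the cycle has length 10, α^66 acts on it the same as α^6 (66 mod 10 = 6).
Stepping 6 places around the cycle: 3 → 10 → 7 → 4 → 1 → 2 → 0.

0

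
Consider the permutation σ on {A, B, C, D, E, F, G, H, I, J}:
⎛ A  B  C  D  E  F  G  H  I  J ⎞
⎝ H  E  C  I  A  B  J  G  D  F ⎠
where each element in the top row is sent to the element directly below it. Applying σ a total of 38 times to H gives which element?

Tracing H → G → … returns to H after 7 steps, so H lies in a 7-cycle (A, H, G, J, F, B, E).
Since the cycle has length 7, σ^38 acts on it the same as σ^3 (38 mod 7 = 3).
Advancing 3 steps from H: H → G → J → F.

F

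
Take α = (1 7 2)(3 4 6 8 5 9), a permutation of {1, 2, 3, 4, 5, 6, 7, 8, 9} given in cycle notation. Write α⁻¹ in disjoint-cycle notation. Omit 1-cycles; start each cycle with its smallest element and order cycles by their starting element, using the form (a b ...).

(1 2 7)(3 9 5 8 6 4)

If α sends a → b within a cycle, α⁻¹ sends b → a; equivalently, reverse each cycle.
Reversing each cycle of α and rotating so the smallest element leads gives (1 2 7)(3 9 5 8 6 4).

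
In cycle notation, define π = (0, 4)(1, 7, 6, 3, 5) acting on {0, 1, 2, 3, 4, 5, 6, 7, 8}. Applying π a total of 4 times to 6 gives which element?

6 lies in the 5-cycle (1, 7, 6, 3, 5).
Stepping 4 places around the cycle: 6 → 3 → 5 → 1 → 7.

7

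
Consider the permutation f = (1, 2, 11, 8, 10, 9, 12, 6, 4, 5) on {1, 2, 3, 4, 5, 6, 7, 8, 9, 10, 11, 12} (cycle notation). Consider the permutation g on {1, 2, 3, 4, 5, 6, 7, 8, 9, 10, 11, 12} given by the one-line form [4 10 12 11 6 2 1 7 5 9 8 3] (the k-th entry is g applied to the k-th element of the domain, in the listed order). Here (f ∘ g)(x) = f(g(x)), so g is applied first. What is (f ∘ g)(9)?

1

g(9) = 5, then f(5) = 1; composing gives (f ∘ g)(9) = 1.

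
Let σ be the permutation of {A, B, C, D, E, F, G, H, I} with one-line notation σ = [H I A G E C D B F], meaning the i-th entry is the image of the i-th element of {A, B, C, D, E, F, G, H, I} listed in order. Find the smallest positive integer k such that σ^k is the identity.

6

The disjoint-cycle form of σ has cycle lengths 6, 2, 1.
The order of σ is the least common multiple of its cycle lengths: lcm(6, 2) = 6.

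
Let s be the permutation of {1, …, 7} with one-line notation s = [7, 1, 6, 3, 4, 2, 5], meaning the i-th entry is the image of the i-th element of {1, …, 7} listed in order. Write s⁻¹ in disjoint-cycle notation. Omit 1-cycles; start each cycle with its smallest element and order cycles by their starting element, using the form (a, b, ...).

First write s in disjoint cycles: (1, 7, 5, 4, 3, 6, 2).
Reversing each cycle (and rotating so the smallest element leads) gives s⁻¹ = (1, 2, 6, 3, 4, 5, 7).

(1, 2, 6, 3, 4, 5, 7)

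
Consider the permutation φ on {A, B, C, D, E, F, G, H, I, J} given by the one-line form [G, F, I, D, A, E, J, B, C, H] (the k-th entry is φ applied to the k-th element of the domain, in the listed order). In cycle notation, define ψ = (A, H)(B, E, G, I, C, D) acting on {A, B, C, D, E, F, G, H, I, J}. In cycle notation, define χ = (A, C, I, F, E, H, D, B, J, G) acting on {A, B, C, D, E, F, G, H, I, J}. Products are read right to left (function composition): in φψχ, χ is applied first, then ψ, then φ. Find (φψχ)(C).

Apply the permutations in order: χ(C) = I, then ψ(I) = C, then φ(C) = I. So (φψχ)(C) = I.

I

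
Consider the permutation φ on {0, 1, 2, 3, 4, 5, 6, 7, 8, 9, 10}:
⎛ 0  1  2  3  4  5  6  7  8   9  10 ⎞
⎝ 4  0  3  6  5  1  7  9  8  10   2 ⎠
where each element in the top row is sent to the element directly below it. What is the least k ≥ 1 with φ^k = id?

The disjoint-cycle form of φ has cycle lengths 6, 4, 1.
Since disjoint cycles commute, ord(φ) = lcm(6, 4) = 12.

12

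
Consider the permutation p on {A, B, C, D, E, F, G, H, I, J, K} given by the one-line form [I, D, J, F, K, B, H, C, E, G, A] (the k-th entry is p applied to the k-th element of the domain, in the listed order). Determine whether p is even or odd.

In disjoint-cycle form the cycle lengths are 4, 4, 3.
A cycle of length ℓ contributes ℓ−1 transpositions, so p is a product of 3 + 3 + 2 = 8 transpositions — even.

even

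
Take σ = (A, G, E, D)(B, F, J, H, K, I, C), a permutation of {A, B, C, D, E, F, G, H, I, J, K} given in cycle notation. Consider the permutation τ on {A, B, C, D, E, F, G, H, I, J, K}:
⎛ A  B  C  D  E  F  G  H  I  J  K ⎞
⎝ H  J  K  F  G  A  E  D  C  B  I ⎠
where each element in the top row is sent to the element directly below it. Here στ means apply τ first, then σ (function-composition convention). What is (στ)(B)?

H

First apply τ: τ(B) = J, then σ(J) = H. Thus (στ)(B) = H.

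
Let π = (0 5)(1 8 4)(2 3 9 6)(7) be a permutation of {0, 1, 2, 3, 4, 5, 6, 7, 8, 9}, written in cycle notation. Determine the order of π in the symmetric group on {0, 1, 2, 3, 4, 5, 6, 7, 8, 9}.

12

The cycle type of π is (4, 3, 2, 1).
The order of π is the least common multiple of its cycle lengths: lcm(4, 3, 2) = 12.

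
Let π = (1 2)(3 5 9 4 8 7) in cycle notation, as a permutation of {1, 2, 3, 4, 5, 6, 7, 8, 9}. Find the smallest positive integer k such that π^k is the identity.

The disjoint cycles have lengths 6, 2, 1.
Since disjoint cycles commute, ord(π) = lcm(6, 2) = 6.

6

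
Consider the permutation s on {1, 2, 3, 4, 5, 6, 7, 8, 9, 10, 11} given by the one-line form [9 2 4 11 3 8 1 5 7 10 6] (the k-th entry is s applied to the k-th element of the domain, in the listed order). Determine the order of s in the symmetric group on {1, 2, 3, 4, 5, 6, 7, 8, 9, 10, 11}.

Writing s as disjoint cycles, the cycle lengths are 6, 3, 1, 1.
The order of s is the least common multiple of its cycle lengths: lcm(6, 3) = 6.

6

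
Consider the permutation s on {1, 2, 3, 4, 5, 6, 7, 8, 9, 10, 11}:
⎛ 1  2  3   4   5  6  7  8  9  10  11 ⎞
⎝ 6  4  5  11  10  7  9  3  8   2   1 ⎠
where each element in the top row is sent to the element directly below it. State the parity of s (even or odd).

In disjoint-cycle form the cycle lengths are 11.
A cycle is odd iff its length is even; s has 0 even-length cycles, so sgn(s) = (−1)^0 and s is even.

even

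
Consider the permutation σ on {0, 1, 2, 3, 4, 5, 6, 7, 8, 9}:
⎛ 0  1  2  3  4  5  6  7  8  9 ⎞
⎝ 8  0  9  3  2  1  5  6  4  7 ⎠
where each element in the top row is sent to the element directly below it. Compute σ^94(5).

Tracing 5 → 1 → … returns to 5 after 9 steps, so 5 lies in a 9-cycle (0, 8, 4, 2, 9, 7, 6, 5, 1).
Powers repeat with period 9 on this cycle, and 94 mod 9 = 4, so σ^94(5) = σ^4(5).
Advancing 4 steps from 5: 5 → 1 → 0 → 8 → 4.

4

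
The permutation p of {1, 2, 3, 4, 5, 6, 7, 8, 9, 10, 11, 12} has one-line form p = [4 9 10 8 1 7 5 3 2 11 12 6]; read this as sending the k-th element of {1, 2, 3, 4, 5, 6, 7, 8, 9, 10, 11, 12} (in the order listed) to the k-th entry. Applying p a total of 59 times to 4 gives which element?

Tracing 4 → 8 → … returns to 4 after 10 steps, so 4 lies in a 10-cycle (1, 4, 8, 3, 10, 11, 12, 6, 7, 5).
Powers repeat with period 10 on this cycle, and 59 mod 10 = 9, so p^59(4) = p^9(4).
Advancing 9 steps from 4: 4 → 8 → 3 → 10 → 11 → 12 → 6 → 7 → 5 → 1.

1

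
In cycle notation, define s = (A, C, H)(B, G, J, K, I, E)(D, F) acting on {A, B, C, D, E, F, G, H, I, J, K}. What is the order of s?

The cycle type of s is (6, 3, 2).
The order of s is the least common multiple of its cycle lengths: lcm(6, 3, 2) = 6.

6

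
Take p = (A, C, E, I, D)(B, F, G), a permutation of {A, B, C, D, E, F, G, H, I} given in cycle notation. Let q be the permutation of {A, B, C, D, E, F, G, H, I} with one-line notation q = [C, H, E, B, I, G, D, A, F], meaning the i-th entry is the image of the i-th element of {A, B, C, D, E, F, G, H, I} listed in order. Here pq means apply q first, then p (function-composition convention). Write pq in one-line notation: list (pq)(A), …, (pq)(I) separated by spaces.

E H I F D B A C G

(pq)(x) = p(q(x)). Computing each image: p(q(A)) = p(C) = E, p(q(B)) = p(H) = H, p(q(C)) = p(E) = I, p(q(D)) = p(B) = F, p(q(E)) = p(I) = D, p(q(F)) = p(G) = B, p(q(G)) = p(D) = A, p(q(H)) = p(A) = C, p(q(I)) = p(F) = G.
Hence pq = [E H I F D B A C G].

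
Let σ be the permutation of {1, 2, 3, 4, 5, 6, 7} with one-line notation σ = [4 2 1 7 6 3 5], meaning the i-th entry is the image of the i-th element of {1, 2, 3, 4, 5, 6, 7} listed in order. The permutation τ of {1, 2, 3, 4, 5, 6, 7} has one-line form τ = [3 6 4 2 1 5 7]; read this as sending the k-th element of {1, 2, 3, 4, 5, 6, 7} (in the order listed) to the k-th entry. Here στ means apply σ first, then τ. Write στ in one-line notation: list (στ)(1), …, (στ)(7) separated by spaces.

Chase each element through σ then τ: 1 → 4 → 2; 2 → 2 → 6; 3 → 1 → 3; 4 → 7 → 7; 5 → 6 → 5; 6 → 3 → 4; 7 → 5 → 1.
Collecting the images, στ = [2 6 3 7 5 4 1].

2 6 3 7 5 4 1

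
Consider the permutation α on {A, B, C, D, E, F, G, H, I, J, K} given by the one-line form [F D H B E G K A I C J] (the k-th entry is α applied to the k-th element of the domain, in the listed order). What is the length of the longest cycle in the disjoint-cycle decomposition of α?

Decomposing into disjoint cycles gives (A F G K J C H)(B D); the longest has length 7.

7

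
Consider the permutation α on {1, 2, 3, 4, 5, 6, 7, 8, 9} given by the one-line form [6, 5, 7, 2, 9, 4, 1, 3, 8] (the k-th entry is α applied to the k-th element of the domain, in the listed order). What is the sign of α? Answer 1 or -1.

1

In disjoint-cycle form the cycle lengths are 9.
A cycle of length ℓ contributes ℓ−1 transpositions, so α is a product of 8 transpositions — even.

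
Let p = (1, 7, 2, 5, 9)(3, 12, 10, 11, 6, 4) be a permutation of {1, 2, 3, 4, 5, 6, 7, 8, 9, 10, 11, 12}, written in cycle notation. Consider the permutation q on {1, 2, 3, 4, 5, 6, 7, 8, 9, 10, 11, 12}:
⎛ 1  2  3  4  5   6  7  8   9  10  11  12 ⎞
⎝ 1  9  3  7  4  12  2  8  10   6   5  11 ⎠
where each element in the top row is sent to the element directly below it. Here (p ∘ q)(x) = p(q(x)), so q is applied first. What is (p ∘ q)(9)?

q(9) = 10, then p(10) = 11; composing gives (p ∘ q)(9) = 11.

11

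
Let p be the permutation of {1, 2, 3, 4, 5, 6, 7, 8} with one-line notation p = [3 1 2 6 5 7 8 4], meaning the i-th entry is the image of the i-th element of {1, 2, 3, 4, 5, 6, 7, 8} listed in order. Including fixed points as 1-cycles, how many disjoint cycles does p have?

3

The cycle decomposition is (1, 3, 2)(4, 6, 7, 8)(5), which has 3 cycles (counting 1-cycles).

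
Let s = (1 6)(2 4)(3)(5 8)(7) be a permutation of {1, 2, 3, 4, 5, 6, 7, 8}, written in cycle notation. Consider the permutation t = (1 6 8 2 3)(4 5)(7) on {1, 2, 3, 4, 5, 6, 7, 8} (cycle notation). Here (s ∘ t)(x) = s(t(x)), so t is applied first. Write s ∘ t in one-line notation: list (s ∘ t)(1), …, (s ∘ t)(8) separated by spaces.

1 3 6 8 2 5 7 4

(s ∘ t)(x) = s(t(x)). Computing each image: s(t(1)) = s(6) = 1, s(t(2)) = s(3) = 3, s(t(3)) = s(1) = 6, s(t(4)) = s(5) = 8, s(t(5)) = s(4) = 2, s(t(6)) = s(8) = 5, s(t(7)) = s(7) = 7, s(t(8)) = s(2) = 4.
Hence s ∘ t = [1 3 6 8 2 5 7 4].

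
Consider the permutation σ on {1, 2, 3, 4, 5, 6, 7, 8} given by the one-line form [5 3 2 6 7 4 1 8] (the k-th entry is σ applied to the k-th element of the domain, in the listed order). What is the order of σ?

The disjoint-cycle form of σ has cycle lengths 3, 2, 2, 1.
Since disjoint cycles commute, ord(σ) = lcm(3, 2, 2) = 6.

6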